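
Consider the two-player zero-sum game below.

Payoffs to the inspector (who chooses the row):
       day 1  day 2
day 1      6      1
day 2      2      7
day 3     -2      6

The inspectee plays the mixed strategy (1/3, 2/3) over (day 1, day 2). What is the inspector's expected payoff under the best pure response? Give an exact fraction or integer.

day 1: (6)·(1/3) + (1)·(2/3) = 8/3.
day 2: (2)·(1/3) + (7)·(2/3) = 16/3.
day 3: (-2)·(1/3) + (6)·(2/3) = 10/3.
The best pure response is day 2 with expected payoff 16/3.

16/3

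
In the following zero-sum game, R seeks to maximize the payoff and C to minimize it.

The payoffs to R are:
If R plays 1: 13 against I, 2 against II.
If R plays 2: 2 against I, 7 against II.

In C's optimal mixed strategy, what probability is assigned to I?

Row minima are 2 and 2, so R's maximin is 2; column maxima are 13 and 7, so C's minimax is 7. These differ, so the equilibrium is in mixed strategies.
Let C play I with probability q. R is indifferent when 13q + 2(1−q) = 2q + 7(1−q), giving q = 5/16.

5/16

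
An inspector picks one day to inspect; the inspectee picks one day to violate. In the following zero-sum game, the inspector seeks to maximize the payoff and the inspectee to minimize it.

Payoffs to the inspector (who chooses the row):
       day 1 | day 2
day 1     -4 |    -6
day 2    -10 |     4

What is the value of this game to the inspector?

Row minima are -6 and -10, so the inspector's maximin is -6; column maxima are -4 and 4, so the inspectee's minimax is -4. These differ, so the equilibrium is in mixed strategies.
Let the inspector play day 1 with probability p. The inspectee is indifferent when −4p − 10(1−p) = −6p + 4(1−p), giving p = 7/8.
Let the inspectee play day 1 with probability q. The inspector is indifferent when −4q − 6(1−q) = −10q + 4(1−q), giving q = 5/8.
The value is -4·(5/8) + (-6)·(3/8) = -19/4.

-19/4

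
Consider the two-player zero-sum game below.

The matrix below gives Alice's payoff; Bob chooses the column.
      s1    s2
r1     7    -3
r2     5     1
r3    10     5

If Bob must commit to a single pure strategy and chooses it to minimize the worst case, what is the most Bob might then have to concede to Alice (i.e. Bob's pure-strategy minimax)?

5

The worst case (largest entry) in each column is s1: 10, s2: 5.
The best (smallest) of these is 5.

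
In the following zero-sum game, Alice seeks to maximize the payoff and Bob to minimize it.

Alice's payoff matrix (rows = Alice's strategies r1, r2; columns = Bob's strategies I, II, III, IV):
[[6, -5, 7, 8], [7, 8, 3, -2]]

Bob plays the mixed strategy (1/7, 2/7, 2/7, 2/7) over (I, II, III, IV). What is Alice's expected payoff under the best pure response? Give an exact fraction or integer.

26/7

r1: (6)·(1/7) + (-5)·(2/7) + (7)·(2/7) + (8)·(2/7) = 26/7.
r2: (7)·(1/7) + (8)·(2/7) + (3)·(2/7) + (-2)·(2/7) = 25/7.
The best pure response is r1 with expected payoff 26/7.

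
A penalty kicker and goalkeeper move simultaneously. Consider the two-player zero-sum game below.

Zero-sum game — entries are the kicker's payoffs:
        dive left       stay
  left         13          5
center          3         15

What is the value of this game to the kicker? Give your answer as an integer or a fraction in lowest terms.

Row minima are 5 and 3, so the kicker's maximin is 5; column maxima are 13 and 15, so the goalkeeper's minimax is 13. These differ, so the equilibrium is in mixed strategies.
Let the kicker play left with probability p. The goalkeeper is indifferent when 13p + 3(1−p) = 5p + 15(1−p), giving p = 3/5.
Let the goalkeeper play dive left with probability q. The kicker is indifferent when 13q + 5(1−q) = 3q + 15(1−q), giving q = 1/2.
The value is 13·(1/2) + (5)·(1/2) = 9.

9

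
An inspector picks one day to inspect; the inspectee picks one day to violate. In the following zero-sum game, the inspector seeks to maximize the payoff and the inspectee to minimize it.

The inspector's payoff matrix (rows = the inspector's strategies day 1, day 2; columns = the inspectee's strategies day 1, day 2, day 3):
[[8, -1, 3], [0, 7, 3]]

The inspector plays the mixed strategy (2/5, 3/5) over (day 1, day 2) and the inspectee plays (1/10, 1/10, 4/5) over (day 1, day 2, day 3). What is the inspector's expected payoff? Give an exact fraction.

31/10

Against (1/10, 1/10, 4/5), each row's expected payoff is day 1: 31/10; day 2: 31/10.
Taking the (2/5, 3/5)-weighted average: (2/5)·(31/10) + (3/5)·(31/10) = 31/10.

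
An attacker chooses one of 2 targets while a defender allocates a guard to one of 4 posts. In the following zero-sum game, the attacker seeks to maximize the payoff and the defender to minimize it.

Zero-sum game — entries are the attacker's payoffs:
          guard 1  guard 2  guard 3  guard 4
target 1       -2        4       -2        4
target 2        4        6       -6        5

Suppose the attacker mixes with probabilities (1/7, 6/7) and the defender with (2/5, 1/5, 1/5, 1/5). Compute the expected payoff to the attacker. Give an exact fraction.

16/7

Against (2/5, 1/5, 1/5, 1/5), each row's expected payoff is target 1: 2/5; target 2: 13/5.
Taking the (1/7, 6/7)-weighted average: (1/7)·(2/5) + (6/7)·(13/5) = 16/7.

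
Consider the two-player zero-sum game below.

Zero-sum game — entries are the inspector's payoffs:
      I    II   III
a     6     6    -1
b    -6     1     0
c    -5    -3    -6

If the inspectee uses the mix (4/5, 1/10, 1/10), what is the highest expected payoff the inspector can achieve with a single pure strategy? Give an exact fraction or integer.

a: (6)·(4/5) + (6)·(1/10) + (-1)·(1/10) = 53/10.
b: (-6)·(4/5) + (1)·(1/10) + (0)·(1/10) = -47/10.
c: (-5)·(4/5) + (-3)·(1/10) + (-6)·(1/10) = -49/10.
The best pure response is a with expected payoff 53/10.

53/10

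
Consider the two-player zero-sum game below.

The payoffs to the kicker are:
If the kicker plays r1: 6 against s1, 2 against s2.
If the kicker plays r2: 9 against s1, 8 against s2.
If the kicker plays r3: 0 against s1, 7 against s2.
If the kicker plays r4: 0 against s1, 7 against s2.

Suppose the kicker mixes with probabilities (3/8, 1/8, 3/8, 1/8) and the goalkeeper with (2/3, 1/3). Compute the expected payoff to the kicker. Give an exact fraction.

4

Against (2/3, 1/3), each row's expected payoff is r1: 14/3; r2: 26/3; r3: 7/3; r4: 7/3.
Taking the (3/8, 1/8, 3/8, 1/8)-weighted average: (3/8)·(14/3) + (1/8)·(26/3) + (3/8)·(7/3) + (1/8)·(7/3) = 4.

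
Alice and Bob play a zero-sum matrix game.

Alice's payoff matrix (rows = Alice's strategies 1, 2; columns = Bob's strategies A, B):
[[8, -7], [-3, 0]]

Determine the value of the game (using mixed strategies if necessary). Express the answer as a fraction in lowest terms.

-7/6

Row minima are -7 and -3, so Alice's maximin is -3; column maxima are 8 and 0, so Bob's minimax is 0. These differ, so the equilibrium is in mixed strategies.
Let Alice play 1 with probability p. Bob is indifferent when 8p − 3(1−p) = −7p, giving p = 1/6.
Let Bob play A with probability q. Alice is indifferent when 8q − 7(1−q) = −3q, giving q = 7/18.
The value is 8·(7/18) + (-7)·(11/18) = -7/6.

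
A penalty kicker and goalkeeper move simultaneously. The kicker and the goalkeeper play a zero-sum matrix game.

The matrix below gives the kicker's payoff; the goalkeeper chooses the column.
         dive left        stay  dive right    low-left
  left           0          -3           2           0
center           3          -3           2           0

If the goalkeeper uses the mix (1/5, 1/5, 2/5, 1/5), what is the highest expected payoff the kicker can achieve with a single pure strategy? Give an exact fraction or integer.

4/5

left: (0)·(1/5) + (-3)·(1/5) + (2)·(2/5) + (0)·(1/5) = 1/5.
center: (3)·(1/5) + (-3)·(1/5) + (2)·(2/5) + (0)·(1/5) = 4/5.
The best pure response is center with expected payoff 4/5.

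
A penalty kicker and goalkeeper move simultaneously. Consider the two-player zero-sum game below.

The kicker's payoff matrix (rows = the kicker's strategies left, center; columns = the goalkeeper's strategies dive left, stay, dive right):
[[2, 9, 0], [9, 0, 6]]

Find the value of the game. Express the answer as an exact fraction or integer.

Column dive left is strictly dominated by dive right for the goalkeeper (it gives the kicker more in every row).
The remaining 2×2 game on (left, center) × (stay, dive right) has no saddle point. Let the kicker play left with probability p; indifference gives 9p = 6(1−p), so p = 2/5.
Similarly the goalkeeper's optimal q on stay is 2/5, and the value is 9·(2/5) + (0)·(3/5) = 18/5.

18/5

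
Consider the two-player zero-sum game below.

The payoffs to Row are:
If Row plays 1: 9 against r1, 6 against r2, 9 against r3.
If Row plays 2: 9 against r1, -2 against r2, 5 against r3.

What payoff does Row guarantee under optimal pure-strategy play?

6

Row minima: 6, -2 → Row's maximin is 6.
Column maxima: 9, 6, 9 → Column's minimax is 6.
They coincide at (1, r2), so the value is 6.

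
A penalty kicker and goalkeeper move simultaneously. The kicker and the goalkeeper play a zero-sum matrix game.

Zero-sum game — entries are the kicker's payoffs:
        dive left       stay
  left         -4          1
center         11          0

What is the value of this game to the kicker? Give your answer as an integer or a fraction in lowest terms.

11/16

Row minima are -4 and 0, so the kicker's maximin is 0; column maxima are 11 and 1, so the goalkeeper's minimax is 1. These differ, so the equilibrium is in mixed strategies.
Let the kicker play left with probability p. The goalkeeper is indifferent when −4p + 11(1−p) = p, giving p = 11/16.
Let the goalkeeper play dive left with probability q. The kicker is indifferent when −4q + (1−q) = 11q, giving q = 1/16.
The value is -4·(1/16) + (1)·(15/16) = 11/16.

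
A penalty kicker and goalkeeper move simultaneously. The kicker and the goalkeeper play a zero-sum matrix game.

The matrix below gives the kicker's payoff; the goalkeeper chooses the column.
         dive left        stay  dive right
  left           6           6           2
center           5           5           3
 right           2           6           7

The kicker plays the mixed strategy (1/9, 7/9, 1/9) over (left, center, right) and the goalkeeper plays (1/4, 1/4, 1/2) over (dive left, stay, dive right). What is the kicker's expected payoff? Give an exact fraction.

Against (1/4, 1/4, 1/2), each row's expected payoff is left: 4; center: 4; right: 11/2.
Taking the (1/9, 7/9, 1/9)-weighted average: (1/9)·(4) + (7/9)·(4) + (1/9)·(11/2) = 25/6.

25/6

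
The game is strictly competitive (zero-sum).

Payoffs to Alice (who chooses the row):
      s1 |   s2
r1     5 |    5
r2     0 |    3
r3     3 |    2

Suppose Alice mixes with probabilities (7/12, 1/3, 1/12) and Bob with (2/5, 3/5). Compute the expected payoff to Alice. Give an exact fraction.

Against (2/5, 3/5), each row's expected payoff is r1: 5; r2: 9/5; r3: 12/5.
Taking the (7/12, 1/3, 1/12)-weighted average: (7/12)·(5) + (1/3)·(9/5) + (1/12)·(12/5) = 223/60.

223/60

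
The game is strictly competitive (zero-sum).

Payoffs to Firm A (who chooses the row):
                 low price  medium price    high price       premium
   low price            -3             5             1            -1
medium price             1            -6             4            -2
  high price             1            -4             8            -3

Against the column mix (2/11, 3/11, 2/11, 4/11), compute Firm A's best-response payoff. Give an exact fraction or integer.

7/11

low price: (-3)·(2/11) + (5)·(3/11) + (1)·(2/11) + (-1)·(4/11) = 7/11.
medium price: (1)·(2/11) + (-6)·(3/11) + (4)·(2/11) + (-2)·(4/11) = -16/11.
high price: (1)·(2/11) + (-4)·(3/11) + (8)·(2/11) + (-3)·(4/11) = -6/11.
The best pure response is low price with expected payoff 7/11.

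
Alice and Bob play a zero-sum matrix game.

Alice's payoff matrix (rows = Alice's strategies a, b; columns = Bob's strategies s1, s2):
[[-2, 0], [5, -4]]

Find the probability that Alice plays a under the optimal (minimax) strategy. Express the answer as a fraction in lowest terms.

9/11

Row minima are -2 and -4, so Alice's maximin is -2; column maxima are 5 and 0, so Bob's minimax is 0. These differ, so the equilibrium is in mixed strategies.
Let Alice play a with probability p. Bob is indifferent when −2p + 5(1−p) = −4(1−p), giving p = 9/11.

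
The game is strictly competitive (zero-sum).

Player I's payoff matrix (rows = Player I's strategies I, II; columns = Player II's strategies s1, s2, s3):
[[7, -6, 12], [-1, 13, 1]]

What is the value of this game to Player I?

Column s3 is strictly dominated by s1 for Player II (it gives Player I more in every row).
The remaining 2×2 game on (I, II) × (s1, s2) has no saddle point. Let Player I play I with probability p; indifference gives 7p − (1−p) = −6p + 13(1−p), so p = 14/27.
Similarly Player II's optimal q on s1 is 19/27, and the value is 7·(19/27) + (-6)·(8/27) = 85/27.

85/27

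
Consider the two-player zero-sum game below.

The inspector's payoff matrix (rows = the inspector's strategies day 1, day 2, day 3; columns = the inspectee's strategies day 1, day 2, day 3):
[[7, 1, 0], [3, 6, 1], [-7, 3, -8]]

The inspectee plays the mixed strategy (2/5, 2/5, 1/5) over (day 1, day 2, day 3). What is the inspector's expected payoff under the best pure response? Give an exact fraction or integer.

day 1: (7)·(2/5) + (1)·(2/5) + (0)·(1/5) = 16/5.
day 2: (3)·(2/5) + (6)·(2/5) + (1)·(1/5) = 19/5.
day 3: (-7)·(2/5) + (3)·(2/5) + (-8)·(1/5) = -16/5.
The best pure response is day 2 with expected payoff 19/5.

19/5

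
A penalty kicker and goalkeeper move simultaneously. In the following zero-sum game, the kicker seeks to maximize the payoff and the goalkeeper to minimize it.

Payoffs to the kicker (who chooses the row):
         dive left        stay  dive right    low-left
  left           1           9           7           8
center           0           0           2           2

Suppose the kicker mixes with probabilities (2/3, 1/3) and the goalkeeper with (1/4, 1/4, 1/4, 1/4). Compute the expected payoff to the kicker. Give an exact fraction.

Against (1/4, 1/4, 1/4, 1/4), each row's expected payoff is left: 25/4; center: 1.
Taking the (2/3, 1/3)-weighted average: (2/3)·(25/4) + (1/3)·(1) = 9/2.

9/2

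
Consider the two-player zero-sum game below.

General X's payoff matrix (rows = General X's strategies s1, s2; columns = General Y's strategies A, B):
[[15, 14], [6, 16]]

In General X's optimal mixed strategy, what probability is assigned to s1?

10/11

Row minima are 14 and 6, so General X's maximin is 14; column maxima are 15 and 16, so General Y's minimax is 15. These differ, so the equilibrium is in mixed strategies.
Let General X play s1 with probability p. General Y is indifferent when 15p + 6(1−p) = 14p + 16(1−p), giving p = 10/11.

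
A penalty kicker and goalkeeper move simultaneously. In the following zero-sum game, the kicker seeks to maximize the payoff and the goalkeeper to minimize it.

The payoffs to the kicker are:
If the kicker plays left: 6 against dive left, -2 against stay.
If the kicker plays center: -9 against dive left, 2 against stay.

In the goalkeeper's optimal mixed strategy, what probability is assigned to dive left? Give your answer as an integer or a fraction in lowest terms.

4/19

Row minima are -2 and -9, so the kicker's maximin is -2; column maxima are 6 and 2, so the goalkeeper's minimax is 2. These differ, so the equilibrium is in mixed strategies.
Let the goalkeeper play dive left with probability q. The kicker is indifferent when 6q − 2(1−q) = −9q + 2(1−q), giving q = 4/19.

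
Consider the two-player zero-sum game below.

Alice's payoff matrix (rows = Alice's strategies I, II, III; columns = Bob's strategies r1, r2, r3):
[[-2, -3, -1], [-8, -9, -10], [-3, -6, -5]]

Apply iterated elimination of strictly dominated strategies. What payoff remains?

Row II is strictly dominated by row I (-2>-8, -3>-9, -1>-10); eliminate II.
Column r1 is strictly dominated by r2 for Bob (-3<-2, -6<-3); eliminate r1.
Row III is strictly dominated by row I (-3>-6, -1>-5); eliminate III.
Column r3 is strictly dominated by r2 for Bob (-3<-1); eliminate r3.
Only (I, r2) remains, with payoff -3.

-3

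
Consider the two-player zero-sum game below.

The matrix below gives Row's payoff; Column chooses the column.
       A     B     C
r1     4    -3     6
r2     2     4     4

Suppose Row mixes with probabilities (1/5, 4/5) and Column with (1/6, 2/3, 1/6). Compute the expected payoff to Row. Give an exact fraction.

43/15

Against (1/6, 2/3, 1/6), each row's expected payoff is r1: -1/3; r2: 11/3.
Taking the (1/5, 4/5)-weighted average: (1/5)·(-1/3) + (4/5)·(11/3) = 43/15.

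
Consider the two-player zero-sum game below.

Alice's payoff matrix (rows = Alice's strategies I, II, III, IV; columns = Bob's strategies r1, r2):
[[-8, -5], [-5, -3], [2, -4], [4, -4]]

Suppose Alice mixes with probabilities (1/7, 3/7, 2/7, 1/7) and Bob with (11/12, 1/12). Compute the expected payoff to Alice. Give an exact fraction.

Against (11/12, 1/12), each row's expected payoff is I: -31/4; II: -29/6; III: 3/2; IV: 10/3.
Taking the (1/7, 3/7, 2/7, 1/7)-weighted average: (1/7)·(-31/4) + (3/7)·(-29/6) + (2/7)·(3/2) + (1/7)·(10/3) = -191/84.

-191/84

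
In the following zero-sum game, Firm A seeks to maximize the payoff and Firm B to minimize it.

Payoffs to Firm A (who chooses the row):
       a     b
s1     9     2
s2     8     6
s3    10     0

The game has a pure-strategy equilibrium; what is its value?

6

Row minima: 2, 6, 0 → Firm A's maximin is 6.
Column maxima: 10, 6 → Firm B's minimax is 6.
They coincide at (s2, b), so the value is 6.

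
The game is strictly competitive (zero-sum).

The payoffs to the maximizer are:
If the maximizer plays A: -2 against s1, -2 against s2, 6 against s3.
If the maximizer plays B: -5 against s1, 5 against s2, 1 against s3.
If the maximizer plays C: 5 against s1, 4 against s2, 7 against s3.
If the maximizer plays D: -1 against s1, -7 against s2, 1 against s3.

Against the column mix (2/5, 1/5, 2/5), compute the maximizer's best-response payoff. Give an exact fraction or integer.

28/5

A: (-2)·(2/5) + (-2)·(1/5) + (6)·(2/5) = 6/5.
B: (-5)·(2/5) + (5)·(1/5) + (1)·(2/5) = -3/5.
C: (5)·(2/5) + (4)·(1/5) + (7)·(2/5) = 28/5.
D: (-1)·(2/5) + (-7)·(1/5) + (1)·(2/5) = -7/5.
The best pure response is C with expected payoff 28/5.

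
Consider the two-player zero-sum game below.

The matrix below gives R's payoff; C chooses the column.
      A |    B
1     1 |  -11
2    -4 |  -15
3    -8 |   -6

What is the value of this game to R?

-47/7

Row 2 is strictly dominated by row 1, so R never plays it.
The remaining 2×2 game on (1, 3) × (A, B) has no saddle point. Let R play 1 with probability p; indifference gives p − 8(1−p) = −11p − 6(1−p), so p = 1/7.
Similarly C's optimal q on A is 5/14, and the value is 1·(5/14) + (-11)·(9/14) = -47/7.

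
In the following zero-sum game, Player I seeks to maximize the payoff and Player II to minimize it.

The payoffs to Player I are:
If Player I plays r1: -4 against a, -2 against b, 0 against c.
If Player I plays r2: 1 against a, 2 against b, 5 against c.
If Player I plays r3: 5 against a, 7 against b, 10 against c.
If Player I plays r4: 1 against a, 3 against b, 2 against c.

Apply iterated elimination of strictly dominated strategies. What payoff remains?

Column b is strictly dominated by a for Player II (-4<-2, 1<2, 5<7, 1<3); eliminate b.
Row r2 is strictly dominated by row r3 (5>1, 10>5); eliminate r2.
Column c is strictly dominated by a for Player II (-4<0, 5<10, 1<2); eliminate c.
Row r1 is strictly dominated by row r3 (5>-4); eliminate r1.
Row r4 is strictly dominated by row r3 (5>1); eliminate r4.
Only (r3, a) remains, with payoff 5.

5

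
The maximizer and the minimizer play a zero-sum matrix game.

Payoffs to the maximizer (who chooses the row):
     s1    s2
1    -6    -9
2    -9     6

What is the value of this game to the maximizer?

-13/2

Row minima are -9 and -9, so the maximizer's maximin is -9; column maxima are -6 and 6, so the minimizer's minimax is -6. These differ, so the equilibrium is in mixed strategies.
Let the maximizer play 1 with probability p. The minimizer is indifferent when −6p − 9(1−p) = −9p + 6(1−p), giving p = 5/6.
Let the minimizer play s1 with probability q. The maximizer is indifferent when −6q − 9(1−q) = −9q + 6(1−q), giving q = 5/6.
The value is -6·(5/6) + (-9)·(1/6) = -13/2.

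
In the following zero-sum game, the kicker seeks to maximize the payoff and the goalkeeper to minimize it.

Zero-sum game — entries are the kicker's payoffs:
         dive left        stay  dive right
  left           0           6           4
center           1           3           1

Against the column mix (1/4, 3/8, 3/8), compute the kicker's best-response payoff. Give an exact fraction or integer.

left: (0)·(1/4) + (6)·(3/8) + (4)·(3/8) = 15/4.
center: (1)·(1/4) + (3)·(3/8) + (1)·(3/8) = 7/4.
The best pure response is left with expected payoff 15/4.

15/4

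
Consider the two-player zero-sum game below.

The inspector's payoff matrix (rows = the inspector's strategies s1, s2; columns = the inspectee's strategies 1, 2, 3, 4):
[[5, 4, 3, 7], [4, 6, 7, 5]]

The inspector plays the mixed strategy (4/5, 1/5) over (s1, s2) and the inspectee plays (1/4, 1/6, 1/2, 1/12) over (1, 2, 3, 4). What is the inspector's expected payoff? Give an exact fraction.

Against (1/4, 1/6, 1/2, 1/12), each row's expected payoff is s1: 4; s2: 71/12.
Taking the (4/5, 1/5)-weighted average: (4/5)·(4) + (1/5)·(71/12) = 263/60.

263/60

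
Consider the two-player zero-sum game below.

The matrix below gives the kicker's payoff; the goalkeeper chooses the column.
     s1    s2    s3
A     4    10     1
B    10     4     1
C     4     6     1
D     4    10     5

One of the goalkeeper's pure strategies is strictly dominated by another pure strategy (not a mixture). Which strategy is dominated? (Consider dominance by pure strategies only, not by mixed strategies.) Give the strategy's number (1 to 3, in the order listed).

2

The goalkeeper prefers columns that give the kicker less. Compare s2 with s3: 1 < 10, 1 < 4, 1 < 6, 5 < 10.
So s3 strictly dominates s2 for the goalkeeper; s2 is strictly dominated.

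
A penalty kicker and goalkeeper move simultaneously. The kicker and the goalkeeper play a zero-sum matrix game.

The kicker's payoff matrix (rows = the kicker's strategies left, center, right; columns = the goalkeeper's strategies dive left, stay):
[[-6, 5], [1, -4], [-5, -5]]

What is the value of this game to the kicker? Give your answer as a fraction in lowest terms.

-19/16

Row right is strictly dominated by row center, so the kicker never plays it.
The remaining 2×2 game on (left, center) × (dive left, stay) has no saddle point. Let the kicker play left with probability p; indifference gives −6p + (1−p) = 5p − 4(1−p), so p = 5/16.
Similarly the goalkeeper's optimal q on dive left is 9/16, and the value is -6·(9/16) + (5)·(7/16) = -19/16.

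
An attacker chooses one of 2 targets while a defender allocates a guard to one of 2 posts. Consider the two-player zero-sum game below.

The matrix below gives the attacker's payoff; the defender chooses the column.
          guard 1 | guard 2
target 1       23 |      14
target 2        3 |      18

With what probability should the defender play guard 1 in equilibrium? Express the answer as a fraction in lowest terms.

1/6

Row minima are 14 and 3, so the attacker's maximin is 14; column maxima are 23 and 18, so the defender's minimax is 18. These differ, so the equilibrium is in mixed strategies.
Let the defender play guard 1 with probability q. The attacker is indifferent when 23q + 14(1−q) = 3q + 18(1−q), giving q = 1/6.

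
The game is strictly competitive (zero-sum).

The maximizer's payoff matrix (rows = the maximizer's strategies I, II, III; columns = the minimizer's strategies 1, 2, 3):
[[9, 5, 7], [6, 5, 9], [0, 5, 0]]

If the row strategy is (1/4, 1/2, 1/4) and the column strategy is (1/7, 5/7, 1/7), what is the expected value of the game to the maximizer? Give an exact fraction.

Against (1/7, 5/7, 1/7), each row's expected payoff is I: 41/7; II: 40/7; III: 25/7.
Taking the (1/4, 1/2, 1/4)-weighted average: (1/4)·(41/7) + (1/2)·(40/7) + (1/4)·(25/7) = 73/14.

73/14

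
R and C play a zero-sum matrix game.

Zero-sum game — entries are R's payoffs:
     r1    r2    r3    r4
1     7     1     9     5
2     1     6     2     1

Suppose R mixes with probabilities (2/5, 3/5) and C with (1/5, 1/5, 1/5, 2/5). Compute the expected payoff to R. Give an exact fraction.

Against (1/5, 1/5, 1/5, 2/5), each row's expected payoff is 1: 27/5; 2: 11/5.
Taking the (2/5, 3/5)-weighted average: (2/5)·(27/5) + (3/5)·(11/5) = 87/25.

87/25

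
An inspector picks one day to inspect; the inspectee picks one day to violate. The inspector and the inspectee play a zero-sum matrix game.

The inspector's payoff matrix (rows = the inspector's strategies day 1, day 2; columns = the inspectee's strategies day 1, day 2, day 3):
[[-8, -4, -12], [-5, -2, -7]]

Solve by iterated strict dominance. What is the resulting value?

Column day 1 is strictly dominated by day 3 for the inspectee (-12<-8, -7<-5); eliminate day 1.
Row day 1 is strictly dominated by row day 2 (-2>-4, -7>-12); eliminate day 1.
Column day 2 is strictly dominated by day 3 for the inspectee (-7<-2); eliminate day 2.
Only (day 2, day 3) remains, with payoff -7.

-7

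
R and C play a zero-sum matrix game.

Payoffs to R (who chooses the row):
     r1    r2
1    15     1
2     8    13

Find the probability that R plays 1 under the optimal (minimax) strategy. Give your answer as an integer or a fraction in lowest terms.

5/19

Row minima are 1 and 8, so R's maximin is 8; column maxima are 15 and 13, so C's minimax is 13. These differ, so the equilibrium is in mixed strategies.
Let R play 1 with probability p. C is indifferent when 15p + 8(1−p) = p + 13(1−p), giving p = 5/19.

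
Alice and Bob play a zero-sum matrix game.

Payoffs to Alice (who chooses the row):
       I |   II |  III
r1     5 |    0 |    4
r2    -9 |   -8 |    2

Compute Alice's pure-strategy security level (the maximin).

0

The worst-case payoff for each row is r1: 0, r2: -9.
The best of these is 0.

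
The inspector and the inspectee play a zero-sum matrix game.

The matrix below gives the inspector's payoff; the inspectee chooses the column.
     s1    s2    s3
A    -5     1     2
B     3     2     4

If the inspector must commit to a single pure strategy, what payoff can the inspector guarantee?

The worst-case payoff for each row is A: -5, B: 2.
The best of these is 2.

2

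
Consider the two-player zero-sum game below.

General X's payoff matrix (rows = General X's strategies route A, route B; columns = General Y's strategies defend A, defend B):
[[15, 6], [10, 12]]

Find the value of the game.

Row minima are 6 and 10, so General X's maximin is 10; column maxima are 15 and 12, so General Y's minimax is 12. These differ, so the equilibrium is in mixed strategies.
Let General X play route A with probability p. General Y is indifferent when 15p + 10(1−p) = 6p + 12(1−p), giving p = 2/11.
Let General Y play defend A with probability q. General X is indifferent when 15q + 6(1−q) = 10q + 12(1−q), giving q = 6/11.
The value is 15·(6/11) + (6)·(5/11) = 120/11.

120/11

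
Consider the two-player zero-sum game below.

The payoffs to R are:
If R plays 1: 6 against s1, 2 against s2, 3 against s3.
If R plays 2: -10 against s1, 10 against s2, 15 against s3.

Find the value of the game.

Column s3 is strictly dominated by s2 for C (it gives R more in every row).
The remaining 2×2 game on (1, 2) × (s1, s2) has no saddle point. Let R play 1 with probability p; indifference gives 6p − 10(1−p) = 2p + 10(1−p), so p = 5/6.
Similarly C's optimal q on s1 is 1/3, and the value is 6·(1/3) + (2)·(2/3) = 10/3.

10/3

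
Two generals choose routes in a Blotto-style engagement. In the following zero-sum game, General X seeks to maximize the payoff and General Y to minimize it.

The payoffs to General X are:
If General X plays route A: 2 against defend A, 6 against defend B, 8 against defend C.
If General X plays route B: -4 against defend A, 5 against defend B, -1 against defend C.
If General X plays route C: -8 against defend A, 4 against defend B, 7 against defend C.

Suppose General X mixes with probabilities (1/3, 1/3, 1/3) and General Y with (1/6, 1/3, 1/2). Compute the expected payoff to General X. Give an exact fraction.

Against (1/6, 1/3, 1/2), each row's expected payoff is route A: 19/3; route B: 1/2; route C: 7/2.
Taking the (1/3, 1/3, 1/3)-weighted average: (1/3)·(19/3) + (1/3)·(1/2) + (1/3)·(7/2) = 31/9.

31/9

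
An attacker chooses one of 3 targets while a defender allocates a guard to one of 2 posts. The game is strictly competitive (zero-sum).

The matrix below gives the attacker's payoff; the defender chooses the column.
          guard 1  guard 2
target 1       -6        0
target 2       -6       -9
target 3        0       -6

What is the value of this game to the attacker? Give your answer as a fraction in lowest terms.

-3

Row target 2 is strictly dominated by row target 3, so the attacker never plays it.
The remaining 2×2 game on (target 1, target 3) × (guard 1, guard 2) has no saddle point. Let the attacker play target 1 with probability p; indifference gives −6p = −6(1−p), so p = 1/2.
Similarly the defender's optimal q on guard 1 is 1/2, and the value is -6·(1/2) + (0)·(1/2) = -3.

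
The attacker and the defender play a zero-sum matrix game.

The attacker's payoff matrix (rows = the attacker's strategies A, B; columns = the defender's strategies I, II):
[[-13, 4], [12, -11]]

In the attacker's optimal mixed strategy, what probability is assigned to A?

23/40

Row minima are -13 and -11, so the attacker's maximin is -11; column maxima are 12 and 4, so the defender's minimax is 4. These differ, so the equilibrium is in mixed strategies.
Let the attacker play A with probability p. The defender is indifferent when −13p + 12(1−p) = 4p − 11(1−p), giving p = 23/40.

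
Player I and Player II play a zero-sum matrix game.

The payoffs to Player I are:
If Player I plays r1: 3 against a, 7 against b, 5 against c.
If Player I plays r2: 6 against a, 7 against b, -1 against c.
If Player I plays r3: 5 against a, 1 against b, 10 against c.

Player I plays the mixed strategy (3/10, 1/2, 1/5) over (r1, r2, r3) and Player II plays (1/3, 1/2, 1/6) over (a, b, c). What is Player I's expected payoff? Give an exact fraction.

Against (1/3, 1/2, 1/6), each row's expected payoff is r1: 16/3; r2: 16/3; r3: 23/6.
Taking the (3/10, 1/2, 1/5)-weighted average: (3/10)·(16/3) + (1/2)·(16/3) + (1/5)·(23/6) = 151/30.

151/30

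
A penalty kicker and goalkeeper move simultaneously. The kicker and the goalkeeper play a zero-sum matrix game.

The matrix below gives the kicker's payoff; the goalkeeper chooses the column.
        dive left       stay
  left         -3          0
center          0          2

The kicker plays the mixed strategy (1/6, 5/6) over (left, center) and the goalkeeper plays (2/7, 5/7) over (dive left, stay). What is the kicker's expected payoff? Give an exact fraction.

22/21

Against (2/7, 5/7), each row's expected payoff is left: -6/7; center: 10/7.
Taking the (1/6, 5/6)-weighted average: (1/6)·(-6/7) + (5/6)·(10/7) = 22/21.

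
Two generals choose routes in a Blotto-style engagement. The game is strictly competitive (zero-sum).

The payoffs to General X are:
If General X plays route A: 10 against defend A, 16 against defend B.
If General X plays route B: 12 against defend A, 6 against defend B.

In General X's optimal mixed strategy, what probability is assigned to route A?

1/2

Row minima are 10 and 6, so General X's maximin is 10; column maxima are 12 and 16, so General Y's minimax is 12. These differ, so the equilibrium is in mixed strategies.
Let General X play route A with probability p. General Y is indifferent when 10p + 12(1−p) = 16p + 6(1−p), giving p = 1/2.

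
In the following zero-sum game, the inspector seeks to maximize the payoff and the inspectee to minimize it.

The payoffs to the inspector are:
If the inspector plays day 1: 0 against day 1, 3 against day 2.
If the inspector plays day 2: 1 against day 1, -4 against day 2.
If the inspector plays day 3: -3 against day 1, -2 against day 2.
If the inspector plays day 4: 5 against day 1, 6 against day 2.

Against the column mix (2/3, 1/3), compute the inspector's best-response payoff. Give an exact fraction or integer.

day 1: (0)·(2/3) + (3)·(1/3) = 1.
day 2: (1)·(2/3) + (-4)·(1/3) = -2/3.
day 3: (-3)·(2/3) + (-2)·(1/3) = -8/3.
day 4: (5)·(2/3) + (6)·(1/3) = 16/3.
The best pure response is day 4 with expected payoff 16/3.

16/3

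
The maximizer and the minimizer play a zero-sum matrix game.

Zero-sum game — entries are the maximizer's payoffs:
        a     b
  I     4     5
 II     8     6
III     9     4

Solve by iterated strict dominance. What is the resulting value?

Row I is strictly dominated by row II (8>4, 6>5); eliminate I.
Column a is strictly dominated by b for the minimizer (6<8, 4<9); eliminate a.
Row III is strictly dominated by row II (6>4); eliminate III.
Only (II, b) remains, with payoff 6.

6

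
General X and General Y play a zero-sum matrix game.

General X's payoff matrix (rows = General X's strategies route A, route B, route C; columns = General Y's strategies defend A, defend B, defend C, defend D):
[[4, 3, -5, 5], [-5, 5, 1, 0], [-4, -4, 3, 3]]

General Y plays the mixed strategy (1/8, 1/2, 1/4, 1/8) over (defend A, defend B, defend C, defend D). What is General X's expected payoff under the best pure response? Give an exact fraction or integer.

17/8

route A: (4)·(1/8) + (3)·(1/2) + (-5)·(1/4) + (5)·(1/8) = 11/8.
route B: (-5)·(1/8) + (5)·(1/2) + (1)·(1/4) + (0)·(1/8) = 17/8.
route C: (-4)·(1/8) + (-4)·(1/2) + (3)·(1/4) + (3)·(1/8) = -11/8.
The best pure response is route B with expected payoff 17/8.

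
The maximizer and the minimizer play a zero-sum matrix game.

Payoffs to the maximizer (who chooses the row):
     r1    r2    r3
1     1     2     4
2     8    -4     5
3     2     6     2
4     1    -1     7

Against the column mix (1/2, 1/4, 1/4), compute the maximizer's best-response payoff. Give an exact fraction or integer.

1: (1)·(1/2) + (2)·(1/4) + (4)·(1/4) = 2.
2: (8)·(1/2) + (-4)·(1/4) + (5)·(1/4) = 17/4.
3: (2)·(1/2) + (6)·(1/4) + (2)·(1/4) = 3.
4: (1)·(1/2) + (-1)·(1/4) + (7)·(1/4) = 2.
The best pure response is 2 with expected payoff 17/4.

17/4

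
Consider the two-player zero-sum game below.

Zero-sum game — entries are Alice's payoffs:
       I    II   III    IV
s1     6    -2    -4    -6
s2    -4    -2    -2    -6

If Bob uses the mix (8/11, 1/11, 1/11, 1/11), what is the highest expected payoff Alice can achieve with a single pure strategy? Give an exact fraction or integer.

s1: (6)·(8/11) + (-2)·(1/11) + (-4)·(1/11) + (-6)·(1/11) = 36/11.
s2: (-4)·(8/11) + (-2)·(1/11) + (-2)·(1/11) + (-6)·(1/11) = -42/11.
The best pure response is s1 with expected payoff 36/11.

36/11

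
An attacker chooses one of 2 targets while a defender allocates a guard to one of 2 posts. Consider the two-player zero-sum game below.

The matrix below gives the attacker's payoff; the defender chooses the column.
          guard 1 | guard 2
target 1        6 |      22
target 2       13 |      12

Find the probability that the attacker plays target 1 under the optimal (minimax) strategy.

Row minima are 6 and 12, so the attacker's maximin is 12; column maxima are 13 and 22, so the defender's minimax is 13. These differ, so the equilibrium is in mixed strategies.
Let the attacker play target 1 with probability p. The defender is indifferent when 6p + 13(1−p) = 22p + 12(1−p), giving p = 1/17.

1/17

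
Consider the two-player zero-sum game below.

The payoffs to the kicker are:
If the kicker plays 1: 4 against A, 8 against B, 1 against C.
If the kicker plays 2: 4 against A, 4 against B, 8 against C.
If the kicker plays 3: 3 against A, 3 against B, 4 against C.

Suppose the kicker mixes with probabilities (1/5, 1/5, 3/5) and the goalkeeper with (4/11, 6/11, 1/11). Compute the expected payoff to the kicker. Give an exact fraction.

Against (4/11, 6/11, 1/11), each row's expected payoff is 1: 65/11; 2: 48/11; 3: 34/11.
Taking the (1/5, 1/5, 3/5)-weighted average: (1/5)·(65/11) + (1/5)·(48/11) + (3/5)·(34/11) = 43/11.

43/11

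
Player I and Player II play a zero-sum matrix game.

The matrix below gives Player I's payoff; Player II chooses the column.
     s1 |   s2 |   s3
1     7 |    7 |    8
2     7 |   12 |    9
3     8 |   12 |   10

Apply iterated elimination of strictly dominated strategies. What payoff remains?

8

Row 1 is strictly dominated by row 3 (8>7, 12>7, 10>8); eliminate 1.
Column s3 is strictly dominated by s1 for Player II (7<9, 8<10); eliminate s3.
Column s2 is strictly dominated by s1 for Player II (7<12, 8<12); eliminate s2.
Row 2 is strictly dominated by row 3 (8>7); eliminate 2.
Only (3, s1) remains, with payoff 8.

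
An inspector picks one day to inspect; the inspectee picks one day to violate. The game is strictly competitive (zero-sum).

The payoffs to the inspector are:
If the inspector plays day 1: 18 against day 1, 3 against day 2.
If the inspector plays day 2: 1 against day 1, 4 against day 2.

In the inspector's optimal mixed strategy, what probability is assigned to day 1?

Row minima are 3 and 1, so the inspector's maximin is 3; column maxima are 18 and 4, so the inspectee's minimax is 4. These differ, so the equilibrium is in mixed strategies.
Let the inspector play day 1 with probability p. The inspectee is indifferent when 18p + (1−p) = 3p + 4(1−p), giving p = 1/6.

1/6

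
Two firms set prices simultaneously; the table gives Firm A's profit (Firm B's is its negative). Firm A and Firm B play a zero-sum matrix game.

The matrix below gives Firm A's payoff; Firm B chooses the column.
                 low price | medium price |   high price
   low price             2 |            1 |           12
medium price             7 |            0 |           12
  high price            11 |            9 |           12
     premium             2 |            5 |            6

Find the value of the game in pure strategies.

9

Row minima: 1, 0, 9, 2 → Firm A's maximin is 9.
Column maxima: 11, 9, 12 → Firm B's minimax is 9.
They coincide at (high price, medium price), so the value is 9.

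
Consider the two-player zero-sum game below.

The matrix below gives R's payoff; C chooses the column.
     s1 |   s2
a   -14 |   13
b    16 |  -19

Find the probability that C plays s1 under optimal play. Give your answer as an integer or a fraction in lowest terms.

Row minima are -14 and -19, so R's maximin is -14; column maxima are 16 and 13, so C's minimax is 13. These differ, so the equilibrium is in mixed strategies.
Let C play s1 with probability q. R is indifferent when −14q + 13(1−q) = 16q − 19(1−q), giving q = 16/31.

16/31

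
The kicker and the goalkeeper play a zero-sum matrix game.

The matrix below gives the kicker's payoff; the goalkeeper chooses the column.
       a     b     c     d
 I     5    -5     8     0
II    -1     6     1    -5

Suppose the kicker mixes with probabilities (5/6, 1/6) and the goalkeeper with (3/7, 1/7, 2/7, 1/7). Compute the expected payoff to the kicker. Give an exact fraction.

65/21

Against (3/7, 1/7, 2/7, 1/7), each row's expected payoff is I: 26/7; II: 0.
Taking the (5/6, 1/6)-weighted average: (5/6)·(26/7) + (1/6)·(0) = 65/21.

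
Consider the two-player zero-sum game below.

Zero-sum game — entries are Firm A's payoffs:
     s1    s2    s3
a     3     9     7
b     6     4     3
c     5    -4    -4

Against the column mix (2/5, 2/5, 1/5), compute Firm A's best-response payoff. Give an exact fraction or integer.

31/5

a: (3)·(2/5) + (9)·(2/5) + (7)·(1/5) = 31/5.
b: (6)·(2/5) + (4)·(2/5) + (3)·(1/5) = 23/5.
c: (5)·(2/5) + (-4)·(2/5) + (-4)·(1/5) = -2/5.
The best pure response is a with expected payoff 31/5.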